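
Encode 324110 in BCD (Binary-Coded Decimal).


Each digit → 4-bit binary:
  3 → 0011
  2 → 0010
  4 → 0100
  1 → 0001
  1 → 0001
  0 → 0000
= 0011 0010 0100 0001 0001 0000


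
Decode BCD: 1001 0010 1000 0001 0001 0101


Each 4-bit group → digit:
  1001 → 9
  0010 → 2
  1000 → 8
  0001 → 1
  0001 → 1
  0101 → 5
= 928115


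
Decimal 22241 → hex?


Divide by 16 repeatedly:
22241 ÷ 16 = 1390 remainder 1 (1)
1390 ÷ 16 = 86 remainder 14 (E)
86 ÷ 16 = 5 remainder 6 (6)
5 ÷ 16 = 0 remainder 5 (5)
Reading remainders bottom-up:
= 0x56E1


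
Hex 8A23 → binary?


Each hex digit → 4 binary bits:
  8 = 1000
  A = 1010
  2 = 0010
  3 = 0011
Concatenate: 1000 1010 0010 0011
= 1000101000100011


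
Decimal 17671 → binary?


Divide by 2 repeatedly:
17671 ÷ 2 = 8835 remainder 1
8835 ÷ 2 = 4417 remainder 1
4417 ÷ 2 = 2208 remainder 1
2208 ÷ 2 = 1104 remainder 0
1104 ÷ 2 = 552 remainder 0
552 ÷ 2 = 276 remainder 0
276 ÷ 2 = 138 remainder 0
138 ÷ 2 = 69 remainder 0
69 ÷ 2 = 34 remainder 1
34 ÷ 2 = 17 remainder 0
17 ÷ 2 = 8 remainder 1
8 ÷ 2 = 4 remainder 0
4 ÷ 2 = 2 remainder 0
2 ÷ 2 = 1 remainder 0
1 ÷ 2 = 0 remainder 1
Reading remainders bottom-up:
= 100010100000111


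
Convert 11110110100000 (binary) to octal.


Group into 3-bit groups: 011110110100000
  011 = 3
  110 = 6
  110 = 6
  100 = 4
  000 = 0
= 0o36640


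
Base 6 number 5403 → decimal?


Positional values (base 6):
  3 × 6^0 = 3 × 1 = 3
  0 × 6^1 = 0 × 6 = 0
  4 × 6^2 = 4 × 36 = 144
  5 × 6^3 = 5 × 216 = 1080
Sum = 3 + 0 + 144 + 1080
= 1227


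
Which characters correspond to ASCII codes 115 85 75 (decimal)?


Codes (decimal): 115 85 75
Per-code ASCII lookup:
  115  (range 97-122: lowercase, 115 - 97 = 18) → 's'
  85  (range 65-90: uppercase, 85 - 65 = 20) → 'U'
  75  (range 65-90: uppercase, 75 - 65 = 10) → 'K'
= 'sUK'


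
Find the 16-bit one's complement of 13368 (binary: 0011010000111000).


Original: 0011010000111000
Invert all bits:
  bit 0: 0 → 1
  bit 1: 0 → 1
  bit 2: 1 → 0
  bit 3: 1 → 0
  bit 4: 0 → 1
  bit 5: 1 → 0
  bit 6: 0 → 1
  bit 7: 0 → 1
  bit 8: 0 → 1
  bit 9: 0 → 1
  bit 10: 1 → 0
  bit 11: 1 → 0
  bit 12: 1 → 0
  bit 13: 0 → 1
  bit 14: 0 → 1
  bit 15: 0 → 1
= 1100101111000111


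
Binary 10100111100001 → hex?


Group into 4-bit nibbles: 0010100111100001
  0010 = 2
  1001 = 9
  1110 = E
  0001 = 1
= 0x29E1


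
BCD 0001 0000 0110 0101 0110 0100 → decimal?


Each 4-bit group → digit:
  0001 → 1
  0000 → 0
  0110 → 6
  0101 → 5
  0110 → 6
  0100 → 4
= 106564


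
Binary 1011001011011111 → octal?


Group into 3-bit groups: 001011001011011111
  001 = 1
  011 = 3
  001 = 1
  011 = 3
  011 = 3
  111 = 7
= 0o131337


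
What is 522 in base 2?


Divide by 2 repeatedly:
522 ÷ 2 = 261 remainder 0
261 ÷ 2 = 130 remainder 1
130 ÷ 2 = 65 remainder 0
65 ÷ 2 = 32 remainder 1
32 ÷ 2 = 16 remainder 0
16 ÷ 2 = 8 remainder 0
8 ÷ 2 = 4 remainder 0
4 ÷ 2 = 2 remainder 0
2 ÷ 2 = 1 remainder 0
1 ÷ 2 = 0 remainder 1
Reading remainders bottom-up:
= 1000001010


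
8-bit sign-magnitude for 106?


Sign bit: 0 (positive)
Magnitude: 106 = 1101010
= 01101010


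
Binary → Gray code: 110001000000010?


Binary: 110001000000010
Gray code: G = B XOR (B >> 1)
B >> 1 = 011000100000001
110001000000010 XOR 011000100000001:
  1 XOR 0 = 1
  1 XOR 1 = 0
  0 XOR 1 = 1
  0 XOR 0 = 0
  0 XOR 0 = 0
  1 XOR 0 = 1
  0 XOR 1 = 1
  0 XOR 0 = 0
  0 XOR 0 = 0
  0 XOR 0 = 0
  0 XOR 0 = 0
  0 XOR 0 = 0
  0 XOR 0 = 0
  1 XOR 0 = 1
  0 XOR 1 = 1
= 101001100000011


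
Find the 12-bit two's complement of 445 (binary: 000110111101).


Original: 000110111101
Step 1 - Invert all bits: 111001000010
Step 2 - Add 1: 111001000010 + 1
= 111001000011 (represents -445)


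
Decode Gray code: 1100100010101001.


Gray code: 1100100010101001
MSB stays the same: 1
Each subsequent bit = prev_binary XOR current_gray:
  B[1] = 1 XOR 1 = 0
  B[2] = 0 XOR 0 = 0
  B[3] = 0 XOR 0 = 0
  B[4] = 0 XOR 1 = 1
  B[5] = 1 XOR 0 = 1
  B[6] = 1 XOR 0 = 1
  B[7] = 1 XOR 0 = 1
  B[8] = 1 XOR 1 = 0
  B[9] = 0 XOR 0 = 0
  B[10] = 0 XOR 1 = 1
  B[11] = 1 XOR 0 = 1
  B[12] = 1 XOR 1 = 0
  B[13] = 0 XOR 0 = 0
  B[14] = 0 XOR 0 = 0
  B[15] = 0 XOR 1 = 1
= 1000111100110001 (36657 decimal)


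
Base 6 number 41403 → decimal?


Positional values (base 6):
  3 × 6^0 = 3 × 1 = 3
  0 × 6^1 = 0 × 6 = 0
  4 × 6^2 = 4 × 36 = 144
  1 × 6^3 = 1 × 216 = 216
  4 × 6^4 = 4 × 1296 = 5184
Sum = 3 + 0 + 144 + 216 + 5184
= 5547


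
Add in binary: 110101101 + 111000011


Align and add column by column (LSB to MSB, carry propagating):
  0110101101
+ 0111000011
  ----------
  col 0: 1 + 1 + 0 (carry in) = 2 → bit 0, carry out 1
  col 1: 0 + 1 + 1 (carry in) = 2 → bit 0, carry out 1
  col 2: 1 + 0 + 1 (carry in) = 2 → bit 0, carry out 1
  col 3: 1 + 0 + 1 (carry in) = 2 → bit 0, carry out 1
  col 4: 0 + 0 + 1 (carry in) = 1 → bit 1, carry out 0
  col 5: 1 + 0 + 0 (carry in) = 1 → bit 1, carry out 0
  col 6: 0 + 1 + 0 (carry in) = 1 → bit 1, carry out 0
  col 7: 1 + 1 + 0 (carry in) = 2 → bit 0, carry out 1
  col 8: 1 + 1 + 1 (carry in) = 3 → bit 1, carry out 1
  col 9: 0 + 0 + 1 (carry in) = 1 → bit 1, carry out 0
Reading bits MSB→LSB: 1101110000
Strip leading zeros: 1101110000
= 1101110000


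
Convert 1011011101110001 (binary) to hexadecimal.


Group into 4-bit nibbles: 1011011101110001
  1011 = B
  0111 = 7
  0111 = 7
  0001 = 1
= 0xB771


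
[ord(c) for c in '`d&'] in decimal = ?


String: '`d&'  (3 characters)
Per-character ASCII lookup:
  '`': special character: '`' = 96
  'd': lowercase starts at 97: 'd' = 97 + 3 = 100
  '&': special character: '&' = 38
= 96 100 38


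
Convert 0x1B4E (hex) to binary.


Each hex digit → 4 binary bits:
  1 = 0001
  B = 1011
  4 = 0100
  E = 1110
Concatenate: 0001 1011 0100 1110
= 0001101101001110


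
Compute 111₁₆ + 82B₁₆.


Align and add column by column (LSB to MSB, each column mod 16 with carry):
  0111
+ 082B
  ----
  col 0: 1(1) + B(11) + 0 (carry in) = 12 → C(12), carry out 0
  col 1: 1(1) + 2(2) + 0 (carry in) = 3 → 3(3), carry out 0
  col 2: 1(1) + 8(8) + 0 (carry in) = 9 → 9(9), carry out 0
  col 3: 0(0) + 0(0) + 0 (carry in) = 0 → 0(0), carry out 0
Reading digits MSB→LSB: 093C
Strip leading zeros: 93C
= 0x93C


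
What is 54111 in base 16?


Divide by 16 repeatedly:
54111 ÷ 16 = 3381 remainder 15 (F)
3381 ÷ 16 = 211 remainder 5 (5)
211 ÷ 16 = 13 remainder 3 (3)
13 ÷ 16 = 0 remainder 13 (D)
Reading remainders bottom-up:
= 0xD35F


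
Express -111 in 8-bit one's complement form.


Original: 01101111
Invert all bits:
  bit 0: 0 → 1
  bit 1: 1 → 0
  bit 2: 1 → 0
  bit 3: 0 → 1
  bit 4: 1 → 0
  bit 5: 1 → 0
  bit 6: 1 → 0
  bit 7: 1 → 0
= 10010000


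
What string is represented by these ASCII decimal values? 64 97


Codes (decimal): 64 97
Per-code ASCII lookup:
  64  (special character) → '@'
  97  (range 97-122: lowercase, 97 - 97 = 0) → 'a'
= '@a'


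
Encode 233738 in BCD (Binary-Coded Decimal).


Each digit → 4-bit binary:
  2 → 0010
  3 → 0011
  3 → 0011
  7 → 0111
  3 → 0011
  8 → 1000
= 0010 0011 0011 0111 0011 1000


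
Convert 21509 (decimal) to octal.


Divide by 8 repeatedly:
21509 ÷ 8 = 2688 remainder 5
2688 ÷ 8 = 336 remainder 0
336 ÷ 8 = 42 remainder 0
42 ÷ 8 = 5 remainder 2
5 ÷ 8 = 0 remainder 5
Reading remainders bottom-up:
= 0o52005


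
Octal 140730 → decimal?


Positional values:
Position 0: 0 × 8^0 = 0
Position 1: 3 × 8^1 = 24
Position 2: 7 × 8^2 = 448
Position 3: 0 × 8^3 = 0
Position 4: 4 × 8^4 = 16384
Position 5: 1 × 8^5 = 32768
Sum = 0 + 24 + 448 + 0 + 16384 + 32768
= 49624


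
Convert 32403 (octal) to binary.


Each octal digit → 3 binary bits:
  3 = 011
  2 = 010
  4 = 100
  0 = 000
  3 = 011
Concatenate: 011 010 100 000 011
= 011010100000011


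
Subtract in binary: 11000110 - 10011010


Align and subtract column by column (LSB to MSB, borrowing when needed):
  11000110
- 10011010
  --------
  col 0: (0 - 0 borrow-in) - 0 → 0 - 0 = 0, borrow out 0
  col 1: (1 - 0 borrow-in) - 1 → 1 - 1 = 0, borrow out 0
  col 2: (1 - 0 borrow-in) - 0 → 1 - 0 = 1, borrow out 0
  col 3: (0 - 0 borrow-in) - 1 → borrow from next column: (0+2) - 1 = 1, borrow out 1
  col 4: (0 - 1 borrow-in) - 1 → borrow from next column: (-1+2) - 1 = 0, borrow out 1
  col 5: (0 - 1 borrow-in) - 0 → borrow from next column: (-1+2) - 0 = 1, borrow out 1
  col 6: (1 - 1 borrow-in) - 0 → 0 - 0 = 0, borrow out 0
  col 7: (1 - 0 borrow-in) - 1 → 1 - 1 = 0, borrow out 0
Reading bits MSB→LSB: 00101100
Strip leading zeros: 101100
= 101100


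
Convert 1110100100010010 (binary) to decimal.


Positional values:
Bit 1: 1 × 2^1 = 2
Bit 4: 1 × 2^4 = 16
Bit 8: 1 × 2^8 = 256
Bit 11: 1 × 2^11 = 2048
Bit 13: 1 × 2^13 = 8192
Bit 14: 1 × 2^14 = 16384
Bit 15: 1 × 2^15 = 32768
Sum = 2 + 16 + 256 + 2048 + 8192 + 16384 + 32768
= 59666


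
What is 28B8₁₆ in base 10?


Positional values:
Position 0: 8 × 16^0 = 8 × 1 = 8
Position 1: B × 16^1 = 11 × 16 = 176
Position 2: 8 × 16^2 = 8 × 256 = 2048
Position 3: 2 × 16^3 = 2 × 4096 = 8192
Sum = 8 + 176 + 2048 + 8192
= 10424


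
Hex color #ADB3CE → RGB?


Hex: #ADB3CE
R = AD₁₆ = 173
G = B3₁₆ = 179
B = CE₁₆ = 206
= RGB(173, 179, 206)


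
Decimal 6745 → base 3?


Divide by 3 repeatedly:
6745 ÷ 3 = 2248 remainder 1
2248 ÷ 3 = 749 remainder 1
749 ÷ 3 = 249 remainder 2
249 ÷ 3 = 83 remainder 0
83 ÷ 3 = 27 remainder 2
27 ÷ 3 = 9 remainder 0
9 ÷ 3 = 3 remainder 0
3 ÷ 3 = 1 remainder 0
1 ÷ 3 = 0 remainder 1
Reading remainders bottom-up:
= 100020211


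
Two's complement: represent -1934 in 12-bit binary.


Original: 011110001110
Step 1 - Invert all bits: 100001110001
Step 2 - Add 1: 100001110001 + 1
= 100001110010 (represents -1934)


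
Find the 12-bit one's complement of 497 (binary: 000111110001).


Original: 000111110001
Invert all bits:
  bit 0: 0 → 1
  bit 1: 0 → 1
  bit 2: 0 → 1
  bit 3: 1 → 0
  bit 4: 1 → 0
  bit 5: 1 → 0
  bit 6: 1 → 0
  bit 7: 1 → 0
  bit 8: 0 → 1
  bit 9: 0 → 1
  bit 10: 0 → 1
  bit 11: 1 → 0
= 111000001110


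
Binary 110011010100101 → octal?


Group into 3-bit groups: 110011010100101
  110 = 6
  011 = 3
  010 = 2
  100 = 4
  101 = 5
= 0o63245


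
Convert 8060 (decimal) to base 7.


Divide by 7 repeatedly:
8060 ÷ 7 = 1151 remainder 3
1151 ÷ 7 = 164 remainder 3
164 ÷ 7 = 23 remainder 3
23 ÷ 7 = 3 remainder 2
3 ÷ 7 = 0 remainder 3
Reading remainders bottom-up:
= 32333


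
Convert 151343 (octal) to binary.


Each octal digit → 3 binary bits:
  1 = 001
  5 = 101
  1 = 001
  3 = 011
  4 = 100
  3 = 011
Concatenate: 001 101 001 011 100 011
= 001101001011100011


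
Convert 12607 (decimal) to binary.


Divide by 2 repeatedly:
12607 ÷ 2 = 6303 remainder 1
6303 ÷ 2 = 3151 remainder 1
3151 ÷ 2 = 1575 remainder 1
1575 ÷ 2 = 787 remainder 1
787 ÷ 2 = 393 remainder 1
393 ÷ 2 = 196 remainder 1
196 ÷ 2 = 98 remainder 0
98 ÷ 2 = 49 remainder 0
49 ÷ 2 = 24 remainder 1
24 ÷ 2 = 12 remainder 0
12 ÷ 2 = 6 remainder 0
6 ÷ 2 = 3 remainder 0
3 ÷ 2 = 1 remainder 1
1 ÷ 2 = 0 remainder 1
Reading remainders bottom-up:
= 11000100111111


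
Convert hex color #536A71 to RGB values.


Hex: #536A71
R = 53₁₆ = 83
G = 6A₁₆ = 106
B = 71₁₆ = 113
= RGB(83, 106, 113)


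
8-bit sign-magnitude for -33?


Sign bit: 1 (negative)
Magnitude: 33 = 0100001
= 10100001


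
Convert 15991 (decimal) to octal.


Divide by 8 repeatedly:
15991 ÷ 8 = 1998 remainder 7
1998 ÷ 8 = 249 remainder 6
249 ÷ 8 = 31 remainder 1
31 ÷ 8 = 3 remainder 7
3 ÷ 8 = 0 remainder 3
Reading remainders bottom-up:
= 0o37167


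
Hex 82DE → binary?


Each hex digit → 4 binary bits:
  8 = 1000
  2 = 0010
  D = 1101
  E = 1110
Concatenate: 1000 0010 1101 1110
= 1000001011011110


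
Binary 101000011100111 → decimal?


Positional values:
Bit 0: 1 × 2^0 = 1
Bit 1: 1 × 2^1 = 2
Bit 2: 1 × 2^2 = 4
Bit 5: 1 × 2^5 = 32
Bit 6: 1 × 2^6 = 64
Bit 7: 1 × 2^7 = 128
Bit 12: 1 × 2^12 = 4096
Bit 14: 1 × 2^14 = 16384
Sum = 1 + 2 + 4 + 32 + 64 + 128 + 4096 + 16384
= 20711


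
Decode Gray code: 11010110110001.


Gray code: 11010110110001
MSB stays the same: 1
Each subsequent bit = prev_binary XOR current_gray:
  B[1] = 1 XOR 1 = 0
  B[2] = 0 XOR 0 = 0
  B[3] = 0 XOR 1 = 1
  B[4] = 1 XOR 0 = 1
  B[5] = 1 XOR 1 = 0
  B[6] = 0 XOR 1 = 1
  B[7] = 1 XOR 0 = 1
  B[8] = 1 XOR 1 = 0
  B[9] = 0 XOR 1 = 1
  B[10] = 1 XOR 0 = 1
  B[11] = 1 XOR 0 = 1
  B[12] = 1 XOR 0 = 1
  B[13] = 1 XOR 1 = 0
= 10011011011110 (9950 decimal)


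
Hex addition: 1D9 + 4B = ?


Align and add column by column (LSB to MSB, each column mod 16 with carry):
  01D9
+ 004B
  ----
  col 0: 9(9) + B(11) + 0 (carry in) = 20 → 4(4), carry out 1
  col 1: D(13) + 4(4) + 1 (carry in) = 18 → 2(2), carry out 1
  col 2: 1(1) + 0(0) + 1 (carry in) = 2 → 2(2), carry out 0
  col 3: 0(0) + 0(0) + 0 (carry in) = 0 → 0(0), carry out 0
Reading digits MSB→LSB: 0224
Strip leading zeros: 224
= 0x224


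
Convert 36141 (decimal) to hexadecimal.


Divide by 16 repeatedly:
36141 ÷ 16 = 2258 remainder 13 (D)
2258 ÷ 16 = 141 remainder 2 (2)
141 ÷ 16 = 8 remainder 13 (D)
8 ÷ 16 = 0 remainder 8 (8)
Reading remainders bottom-up:
= 0x8D2D


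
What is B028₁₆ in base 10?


Positional values:
Position 0: 8 × 16^0 = 8 × 1 = 8
Position 1: 2 × 16^1 = 2 × 16 = 32
Position 2: 0 × 16^2 = 0 × 256 = 0
Position 3: B × 16^3 = 11 × 4096 = 45056
Sum = 8 + 32 + 0 + 45056
= 45096


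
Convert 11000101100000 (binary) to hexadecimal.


Group into 4-bit nibbles: 0011000101100000
  0011 = 3
  0001 = 1
  0110 = 6
  0000 = 0
= 0x3160


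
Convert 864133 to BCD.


Each digit → 4-bit binary:
  8 → 1000
  6 → 0110
  4 → 0100
  1 → 0001
  3 → 0011
  3 → 0011
= 1000 0110 0100 0001 0011 0011


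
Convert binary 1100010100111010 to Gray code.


Binary: 1100010100111010
Gray code: G = B XOR (B >> 1)
B >> 1 = 0110001010011101
1100010100111010 XOR 0110001010011101:
  1 XOR 0 = 1
  1 XOR 1 = 0
  0 XOR 1 = 1
  0 XOR 0 = 0
  0 XOR 0 = 0
  1 XOR 0 = 1
  0 XOR 1 = 1
  1 XOR 0 = 1
  0 XOR 1 = 1
  0 XOR 0 = 0
  1 XOR 0 = 1
  1 XOR 1 = 0
  1 XOR 1 = 0
  0 XOR 1 = 1
  1 XOR 0 = 1
  0 XOR 1 = 1
= 1010011110100111


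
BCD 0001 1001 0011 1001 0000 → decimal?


Each 4-bit group → digit:
  0001 → 1
  1001 → 9
  0011 → 3
  1001 → 9
  0000 → 0
= 19390


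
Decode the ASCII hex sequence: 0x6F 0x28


Codes (hex): 0x6F 0x28
Per-code ASCII lookup:
  0x6F = 111  (range 97-122: lowercase, 111 - 97 = 14) → 'o'
  0x28 = 40  (special character) → '('
= 'o('


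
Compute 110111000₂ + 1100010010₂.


Align and add column by column (LSB to MSB, carry propagating):
  00110111000
+ 01100010010
  -----------
  col 0: 0 + 0 + 0 (carry in) = 0 → bit 0, carry out 0
  col 1: 0 + 1 + 0 (carry in) = 1 → bit 1, carry out 0
  col 2: 0 + 0 + 0 (carry in) = 0 → bit 0, carry out 0
  col 3: 1 + 0 + 0 (carry in) = 1 → bit 1, carry out 0
  col 4: 1 + 1 + 0 (carry in) = 2 → bit 0, carry out 1
  col 5: 1 + 0 + 1 (carry in) = 2 → bit 0, carry out 1
  col 6: 0 + 0 + 1 (carry in) = 1 → bit 1, carry out 0
  col 7: 1 + 0 + 0 (carry in) = 1 → bit 1, carry out 0
  col 8: 1 + 1 + 0 (carry in) = 2 → bit 0, carry out 1
  col 9: 0 + 1 + 1 (carry in) = 2 → bit 0, carry out 1
  col 10: 0 + 0 + 1 (carry in) = 1 → bit 1, carry out 0
Reading bits MSB→LSB: 10011001010
Strip leading zeros: 10011001010
= 10011001010


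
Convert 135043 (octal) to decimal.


Positional values:
Position 0: 3 × 8^0 = 3
Position 1: 4 × 8^1 = 32
Position 2: 0 × 8^2 = 0
Position 3: 5 × 8^3 = 2560
Position 4: 3 × 8^4 = 12288
Position 5: 1 × 8^5 = 32768
Sum = 3 + 32 + 0 + 2560 + 12288 + 32768
= 47651


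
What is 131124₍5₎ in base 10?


Positional values (base 5):
  4 × 5^0 = 4 × 1 = 4
  2 × 5^1 = 2 × 5 = 10
  1 × 5^2 = 1 × 25 = 25
  1 × 5^3 = 1 × 125 = 125
  3 × 5^4 = 3 × 625 = 1875
  1 × 5^5 = 1 × 3125 = 3125
Sum = 4 + 10 + 25 + 125 + 1875 + 3125
= 5164


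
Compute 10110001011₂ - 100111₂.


Align and subtract column by column (LSB to MSB, borrowing when needed):
  10110001011
- 00000100111
  -----------
  col 0: (1 - 0 borrow-in) - 1 → 1 - 1 = 0, borrow out 0
  col 1: (1 - 0 borrow-in) - 1 → 1 - 1 = 0, borrow out 0
  col 2: (0 - 0 borrow-in) - 1 → borrow from next column: (0+2) - 1 = 1, borrow out 1
  col 3: (1 - 1 borrow-in) - 0 → 0 - 0 = 0, borrow out 0
  col 4: (0 - 0 borrow-in) - 0 → 0 - 0 = 0, borrow out 0
  col 5: (0 - 0 borrow-in) - 1 → borrow from next column: (0+2) - 1 = 1, borrow out 1
  col 6: (0 - 1 borrow-in) - 0 → borrow from next column: (-1+2) - 0 = 1, borrow out 1
  col 7: (1 - 1 borrow-in) - 0 → 0 - 0 = 0, borrow out 0
  col 8: (1 - 0 borrow-in) - 0 → 1 - 0 = 1, borrow out 0
  col 9: (0 - 0 borrow-in) - 0 → 0 - 0 = 0, borrow out 0
  col 10: (1 - 0 borrow-in) - 0 → 1 - 0 = 1, borrow out 0
Reading bits MSB→LSB: 10101100100
Strip leading zeros: 10101100100
= 10101100100


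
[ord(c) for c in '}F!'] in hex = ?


String: '}F!'  (3 characters)
Per-character ASCII lookup:
  '}': special character: '}' = 125 → 0x7D
  'F': uppercase starts at 65: 'F' = 65 + 5 = 70 → 0x46
  '!': special character: '!' = 33 → 0x21
= 0x7D 0x46 0x21


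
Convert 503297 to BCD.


Each digit → 4-bit binary:
  5 → 0101
  0 → 0000
  3 → 0011
  2 → 0010
  9 → 1001
  7 → 0111
= 0101 0000 0011 0010 1001 0111


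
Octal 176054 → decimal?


Positional values:
Position 0: 4 × 8^0 = 4
Position 1: 5 × 8^1 = 40
Position 2: 0 × 8^2 = 0
Position 3: 6 × 8^3 = 3072
Position 4: 7 × 8^4 = 28672
Position 5: 1 × 8^5 = 32768
Sum = 4 + 40 + 0 + 3072 + 28672 + 32768
= 64556


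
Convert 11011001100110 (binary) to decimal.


Positional values:
Bit 1: 1 × 2^1 = 2
Bit 2: 1 × 2^2 = 4
Bit 5: 1 × 2^5 = 32
Bit 6: 1 × 2^6 = 64
Bit 9: 1 × 2^9 = 512
Bit 10: 1 × 2^10 = 1024
Bit 12: 1 × 2^12 = 4096
Bit 13: 1 × 2^13 = 8192
Sum = 2 + 4 + 32 + 64 + 512 + 1024 + 4096 + 8192
= 13926


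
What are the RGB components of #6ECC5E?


Hex: #6ECC5E
R = 6E₁₆ = 110
G = CC₁₆ = 204
B = 5E₁₆ = 94
= RGB(110, 204, 94)


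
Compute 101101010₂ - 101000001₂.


Align and subtract column by column (LSB to MSB, borrowing when needed):
  101101010
- 101000001
  ---------
  col 0: (0 - 0 borrow-in) - 1 → borrow from next column: (0+2) - 1 = 1, borrow out 1
  col 1: (1 - 1 borrow-in) - 0 → 0 - 0 = 0, borrow out 0
  col 2: (0 - 0 borrow-in) - 0 → 0 - 0 = 0, borrow out 0
  col 3: (1 - 0 borrow-in) - 0 → 1 - 0 = 1, borrow out 0
  col 4: (0 - 0 borrow-in) - 0 → 0 - 0 = 0, borrow out 0
  col 5: (1 - 0 borrow-in) - 0 → 1 - 0 = 1, borrow out 0
  col 6: (1 - 0 borrow-in) - 1 → 1 - 1 = 0, borrow out 0
  col 7: (0 - 0 borrow-in) - 0 → 0 - 0 = 0, borrow out 0
  col 8: (1 - 0 borrow-in) - 1 → 1 - 1 = 0, borrow out 0
Reading bits MSB→LSB: 000101001
Strip leading zeros: 101001
= 101001


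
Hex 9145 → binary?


Each hex digit → 4 binary bits:
  9 = 1001
  1 = 0001
  4 = 0100
  5 = 0101
Concatenate: 1001 0001 0100 0101
= 1001000101000101


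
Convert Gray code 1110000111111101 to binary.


Gray code: 1110000111111101
MSB stays the same: 1
Each subsequent bit = prev_binary XOR current_gray:
  B[1] = 1 XOR 1 = 0
  B[2] = 0 XOR 1 = 1
  B[3] = 1 XOR 0 = 1
  B[4] = 1 XOR 0 = 1
  B[5] = 1 XOR 0 = 1
  B[6] = 1 XOR 0 = 1
  B[7] = 1 XOR 1 = 0
  B[8] = 0 XOR 1 = 1
  B[9] = 1 XOR 1 = 0
  B[10] = 0 XOR 1 = 1
  B[11] = 1 XOR 1 = 0
  B[12] = 0 XOR 1 = 1
  B[13] = 1 XOR 1 = 0
  B[14] = 0 XOR 0 = 0
  B[15] = 0 XOR 1 = 1
= 1011111010101001 (48809 decimal)


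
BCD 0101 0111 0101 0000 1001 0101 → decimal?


Each 4-bit group → digit:
  0101 → 5
  0111 → 7
  0101 → 5
  0000 → 0
  1001 → 9
  0101 → 5
= 575095


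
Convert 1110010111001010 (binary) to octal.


Group into 3-bit groups: 001110010111001010
  001 = 1
  110 = 6
  010 = 2
  111 = 7
  001 = 1
  010 = 2
= 0o162712


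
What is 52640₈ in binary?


Each octal digit → 3 binary bits:
  5 = 101
  2 = 010
  6 = 110
  4 = 100
  0 = 000
Concatenate: 101 010 110 100 000
= 101010110100000


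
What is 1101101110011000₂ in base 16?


Group into 4-bit nibbles: 1101101110011000
  1101 = D
  1011 = B
  1001 = 9
  1000 = 8
= 0xDB98


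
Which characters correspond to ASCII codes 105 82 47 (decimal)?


Codes (decimal): 105 82 47
Per-code ASCII lookup:
  105  (range 97-122: lowercase, 105 - 97 = 8) → 'i'
  82  (range 65-90: uppercase, 82 - 65 = 17) → 'R'
  47  (special character) → '/'
= 'iR/'


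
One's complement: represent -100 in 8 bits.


Original: 01100100
Invert all bits:
  bit 0: 0 → 1
  bit 1: 1 → 0
  bit 2: 1 → 0
  bit 3: 0 → 1
  bit 4: 0 → 1
  bit 5: 1 → 0
  bit 6: 0 → 1
  bit 7: 0 → 1
= 10011011


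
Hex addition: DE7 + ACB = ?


Align and add column by column (LSB to MSB, each column mod 16 with carry):
  0DE7
+ 0ACB
  ----
  col 0: 7(7) + B(11) + 0 (carry in) = 18 → 2(2), carry out 1
  col 1: E(14) + C(12) + 1 (carry in) = 27 → B(11), carry out 1
  col 2: D(13) + A(10) + 1 (carry in) = 24 → 8(8), carry out 1
  col 3: 0(0) + 0(0) + 1 (carry in) = 1 → 1(1), carry out 0
Reading digits MSB→LSB: 18B2
Strip leading zeros: 18B2
= 0x18B2


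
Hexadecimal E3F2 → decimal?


Positional values:
Position 0: 2 × 16^0 = 2 × 1 = 2
Position 1: F × 16^1 = 15 × 16 = 240
Position 2: 3 × 16^2 = 3 × 256 = 768
Position 3: E × 16^3 = 14 × 4096 = 57344
Sum = 2 + 240 + 768 + 57344
= 58354


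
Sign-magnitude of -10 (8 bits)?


Sign bit: 1 (negative)
Magnitude: 10 = 0001010
= 10001010


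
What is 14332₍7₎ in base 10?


Positional values (base 7):
  2 × 7^0 = 2 × 1 = 2
  3 × 7^1 = 3 × 7 = 21
  3 × 7^2 = 3 × 49 = 147
  4 × 7^3 = 4 × 343 = 1372
  1 × 7^4 = 1 × 2401 = 2401
Sum = 2 + 21 + 147 + 1372 + 2401
= 3943


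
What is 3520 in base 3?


Divide by 3 repeatedly:
3520 ÷ 3 = 1173 remainder 1
1173 ÷ 3 = 391 remainder 0
391 ÷ 3 = 130 remainder 1
130 ÷ 3 = 43 remainder 1
43 ÷ 3 = 14 remainder 1
14 ÷ 3 = 4 remainder 2
4 ÷ 3 = 1 remainder 1
1 ÷ 3 = 0 remainder 1
Reading remainders bottom-up:
= 11211101


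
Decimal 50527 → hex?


Divide by 16 repeatedly:
50527 ÷ 16 = 3157 remainder 15 (F)
3157 ÷ 16 = 197 remainder 5 (5)
197 ÷ 16 = 12 remainder 5 (5)
12 ÷ 16 = 0 remainder 12 (C)
Reading remainders bottom-up:
= 0xC55F


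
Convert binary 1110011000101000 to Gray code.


Binary: 1110011000101000
Gray code: G = B XOR (B >> 1)
B >> 1 = 0111001100010100
1110011000101000 XOR 0111001100010100:
  1 XOR 0 = 1
  1 XOR 1 = 0
  1 XOR 1 = 0
  0 XOR 1 = 1
  0 XOR 0 = 0
  1 XOR 0 = 1
  1 XOR 1 = 0
  0 XOR 1 = 1
  0 XOR 0 = 0
  0 XOR 0 = 0
  1 XOR 0 = 1
  0 XOR 1 = 1
  1 XOR 0 = 1
  0 XOR 1 = 1
  0 XOR 0 = 0
  0 XOR 0 = 0
= 1001010100111100


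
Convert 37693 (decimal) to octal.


Divide by 8 repeatedly:
37693 ÷ 8 = 4711 remainder 5
4711 ÷ 8 = 588 remainder 7
588 ÷ 8 = 73 remainder 4
73 ÷ 8 = 9 remainder 1
9 ÷ 8 = 1 remainder 1
1 ÷ 8 = 0 remainder 1
Reading remainders bottom-up:
= 0o111475


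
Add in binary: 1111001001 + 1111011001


Align and add column by column (LSB to MSB, carry propagating):
  01111001001
+ 01111011001
  -----------
  col 0: 1 + 1 + 0 (carry in) = 2 → bit 0, carry out 1
  col 1: 0 + 0 + 1 (carry in) = 1 → bit 1, carry out 0
  col 2: 0 + 0 + 0 (carry in) = 0 → bit 0, carry out 0
  col 3: 1 + 1 + 0 (carry in) = 2 → bit 0, carry out 1
  col 4: 0 + 1 + 1 (carry in) = 2 → bit 0, carry out 1
  col 5: 0 + 0 + 1 (carry in) = 1 → bit 1, carry out 0
  col 6: 1 + 1 + 0 (carry in) = 2 → bit 0, carry out 1
  col 7: 1 + 1 + 1 (carry in) = 3 → bit 1, carry out 1
  col 8: 1 + 1 + 1 (carry in) = 3 → bit 1, carry out 1
  col 9: 1 + 1 + 1 (carry in) = 3 → bit 1, carry out 1
  col 10: 0 + 0 + 1 (carry in) = 1 → bit 1, carry out 0
Reading bits MSB→LSB: 11110100010
Strip leading zeros: 11110100010
= 11110100010


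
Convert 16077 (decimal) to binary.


Divide by 2 repeatedly:
16077 ÷ 2 = 8038 remainder 1
8038 ÷ 2 = 4019 remainder 0
4019 ÷ 2 = 2009 remainder 1
2009 ÷ 2 = 1004 remainder 1
1004 ÷ 2 = 502 remainder 0
502 ÷ 2 = 251 remainder 0
251 ÷ 2 = 125 remainder 1
125 ÷ 2 = 62 remainder 1
62 ÷ 2 = 31 remainder 0
31 ÷ 2 = 15 remainder 1
15 ÷ 2 = 7 remainder 1
7 ÷ 2 = 3 remainder 1
3 ÷ 2 = 1 remainder 1
1 ÷ 2 = 0 remainder 1
Reading remainders bottom-up:
= 11111011001101


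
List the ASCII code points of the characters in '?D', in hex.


String: '?D'  (2 characters)
Per-character ASCII lookup:
  '?': special character: '?' = 63 → 0x3F
  'D': uppercase starts at 65: 'D' = 65 + 3 = 68 → 0x44
= 0x3F 0x44


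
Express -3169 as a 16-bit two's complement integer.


Original: 0000110001100001
Step 1 - Invert all bits: 1111001110011110
Step 2 - Add 1: 1111001110011110 + 1
= 1111001110011111 (represents -3169)


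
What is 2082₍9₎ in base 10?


Positional values (base 9):
  2 × 9^0 = 2 × 1 = 2
  8 × 9^1 = 8 × 9 = 72
  0 × 9^2 = 0 × 81 = 0
  2 × 9^3 = 2 × 729 = 1458
Sum = 2 + 72 + 0 + 1458
= 1532


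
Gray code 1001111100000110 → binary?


Gray code: 1001111100000110
MSB stays the same: 1
Each subsequent bit = prev_binary XOR current_gray:
  B[1] = 1 XOR 0 = 1
  B[2] = 1 XOR 0 = 1
  B[3] = 1 XOR 1 = 0
  B[4] = 0 XOR 1 = 1
  B[5] = 1 XOR 1 = 0
  B[6] = 0 XOR 1 = 1
  B[7] = 1 XOR 1 = 0
  B[8] = 0 XOR 0 = 0
  B[9] = 0 XOR 0 = 0
  B[10] = 0 XOR 0 = 0
  B[11] = 0 XOR 0 = 0
  B[12] = 0 XOR 0 = 0
  B[13] = 0 XOR 1 = 1
  B[14] = 1 XOR 1 = 0
  B[15] = 0 XOR 0 = 0
= 1110101000000100 (59908 decimal)


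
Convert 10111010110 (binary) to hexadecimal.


Group into 4-bit nibbles: 010111010110
  0101 = 5
  1101 = D
  0110 = 6
= 0x5D6


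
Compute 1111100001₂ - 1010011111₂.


Align and subtract column by column (LSB to MSB, borrowing when needed):
  1111100001
- 1010011111
  ----------
  col 0: (1 - 0 borrow-in) - 1 → 1 - 1 = 0, borrow out 0
  col 1: (0 - 0 borrow-in) - 1 → borrow from next column: (0+2) - 1 = 1, borrow out 1
  col 2: (0 - 1 borrow-in) - 1 → borrow from next column: (-1+2) - 1 = 0, borrow out 1
  col 3: (0 - 1 borrow-in) - 1 → borrow from next column: (-1+2) - 1 = 0, borrow out 1
  col 4: (0 - 1 borrow-in) - 1 → borrow from next column: (-1+2) - 1 = 0, borrow out 1
  col 5: (1 - 1 borrow-in) - 0 → 0 - 0 = 0, borrow out 0
  col 6: (1 - 0 borrow-in) - 0 → 1 - 0 = 1, borrow out 0
  col 7: (1 - 0 borrow-in) - 1 → 1 - 1 = 0, borrow out 0
  col 8: (1 - 0 borrow-in) - 0 → 1 - 0 = 1, borrow out 0
  col 9: (1 - 0 borrow-in) - 1 → 1 - 1 = 0, borrow out 0
Reading bits MSB→LSB: 0101000010
Strip leading zeros: 101000010
= 101000010


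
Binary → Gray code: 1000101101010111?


Binary: 1000101101010111
Gray code: G = B XOR (B >> 1)
B >> 1 = 0100010110101011
1000101101010111 XOR 0100010110101011:
  1 XOR 0 = 1
  0 XOR 1 = 1
  0 XOR 0 = 0
  0 XOR 0 = 0
  1 XOR 0 = 1
  0 XOR 1 = 1
  1 XOR 0 = 1
  1 XOR 1 = 0
  0 XOR 1 = 1
  1 XOR 0 = 1
  0 XOR 1 = 1
  1 XOR 0 = 1
  0 XOR 1 = 1
  1 XOR 0 = 1
  1 XOR 1 = 0
  1 XOR 1 = 0
= 1100111011111100


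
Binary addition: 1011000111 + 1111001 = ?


Align and add column by column (LSB to MSB, carry propagating):
  01011000111
+ 00001111001
  -----------
  col 0: 1 + 1 + 0 (carry in) = 2 → bit 0, carry out 1
  col 1: 1 + 0 + 1 (carry in) = 2 → bit 0, carry out 1
  col 2: 1 + 0 + 1 (carry in) = 2 → bit 0, carry out 1
  col 3: 0 + 1 + 1 (carry in) = 2 → bit 0, carry out 1
  col 4: 0 + 1 + 1 (carry in) = 2 → bit 0, carry out 1
  col 5: 0 + 1 + 1 (carry in) = 2 → bit 0, carry out 1
  col 6: 1 + 1 + 1 (carry in) = 3 → bit 1, carry out 1
  col 7: 1 + 0 + 1 (carry in) = 2 → bit 0, carry out 1
  col 8: 0 + 0 + 1 (carry in) = 1 → bit 1, carry out 0
  col 9: 1 + 0 + 0 (carry in) = 1 → bit 1, carry out 0
  col 10: 0 + 0 + 0 (carry in) = 0 → bit 0, carry out 0
Reading bits MSB→LSB: 01101000000
Strip leading zeros: 1101000000
= 1101000000


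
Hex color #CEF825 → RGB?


Hex: #CEF825
R = CE₁₆ = 206
G = F8₁₆ = 248
B = 25₁₆ = 37
= RGB(206, 248, 37)


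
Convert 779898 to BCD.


Each digit → 4-bit binary:
  7 → 0111
  7 → 0111
  9 → 1001
  8 → 1000
  9 → 1001
  8 → 1000
= 0111 0111 1001 1000 1001 1000


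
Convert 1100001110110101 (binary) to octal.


Group into 3-bit groups: 001100001110110101
  001 = 1
  100 = 4
  001 = 1
  110 = 6
  110 = 6
  101 = 5
= 0o141665


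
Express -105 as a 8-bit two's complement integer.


Original: 01101001
Step 1 - Invert all bits: 10010110
Step 2 - Add 1: 10010110 + 1
= 10010111 (represents -105)


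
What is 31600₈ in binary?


Each octal digit → 3 binary bits:
  3 = 011
  1 = 001
  6 = 110
  0 = 000
  0 = 000
Concatenate: 011 001 110 000 000
= 011001110000000


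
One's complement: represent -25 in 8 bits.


Original: 00011001
Invert all bits:
  bit 0: 0 → 1
  bit 1: 0 → 1
  bit 2: 0 → 1
  bit 3: 1 → 0
  bit 4: 1 → 0
  bit 5: 0 → 1
  bit 6: 0 → 1
  bit 7: 1 → 0
= 11100110


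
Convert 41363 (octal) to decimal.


Positional values:
Position 0: 3 × 8^0 = 3
Position 1: 6 × 8^1 = 48
Position 2: 3 × 8^2 = 192
Position 3: 1 × 8^3 = 512
Position 4: 4 × 8^4 = 16384
Sum = 3 + 48 + 192 + 512 + 16384
= 17139


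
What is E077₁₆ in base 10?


Positional values:
Position 0: 7 × 16^0 = 7 × 1 = 7
Position 1: 7 × 16^1 = 7 × 16 = 112
Position 2: 0 × 16^2 = 0 × 256 = 0
Position 3: E × 16^3 = 14 × 4096 = 57344
Sum = 7 + 112 + 0 + 57344
= 57463


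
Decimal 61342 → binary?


Divide by 2 repeatedly:
61342 ÷ 2 = 30671 remainder 0
30671 ÷ 2 = 15335 remainder 1
15335 ÷ 2 = 7667 remainder 1
7667 ÷ 2 = 3833 remainder 1
3833 ÷ 2 = 1916 remainder 1
1916 ÷ 2 = 958 remainder 0
958 ÷ 2 = 479 remainder 0
479 ÷ 2 = 239 remainder 1
239 ÷ 2 = 119 remainder 1
119 ÷ 2 = 59 remainder 1
59 ÷ 2 = 29 remainder 1
29 ÷ 2 = 14 remainder 1
14 ÷ 2 = 7 remainder 0
7 ÷ 2 = 3 remainder 1
3 ÷ 2 = 1 remainder 1
1 ÷ 2 = 0 remainder 1
Reading remainders bottom-up:
= 1110111110011110


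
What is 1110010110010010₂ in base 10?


Positional values:
Bit 1: 1 × 2^1 = 2
Bit 4: 1 × 2^4 = 16
Bit 7: 1 × 2^7 = 128
Bit 8: 1 × 2^8 = 256
Bit 10: 1 × 2^10 = 1024
Bit 13: 1 × 2^13 = 8192
Bit 14: 1 × 2^14 = 16384
Bit 15: 1 × 2^15 = 32768
Sum = 2 + 16 + 128 + 256 + 1024 + 8192 + 16384 + 32768
= 58770


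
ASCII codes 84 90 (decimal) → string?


Codes (decimal): 84 90
Per-code ASCII lookup:
  84  (range 65-90: uppercase, 84 - 65 = 19) → 'T'
  90  (range 65-90: uppercase, 90 - 65 = 25) → 'Z'
= 'TZ'


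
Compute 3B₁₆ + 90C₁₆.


Align and add column by column (LSB to MSB, each column mod 16 with carry):
  003B
+ 090C
  ----
  col 0: B(11) + C(12) + 0 (carry in) = 23 → 7(7), carry out 1
  col 1: 3(3) + 0(0) + 1 (carry in) = 4 → 4(4), carry out 0
  col 2: 0(0) + 9(9) + 0 (carry in) = 9 → 9(9), carry out 0
  col 3: 0(0) + 0(0) + 0 (carry in) = 0 → 0(0), carry out 0
Reading digits MSB→LSB: 0947
Strip leading zeros: 947
= 0x947


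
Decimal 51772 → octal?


Divide by 8 repeatedly:
51772 ÷ 8 = 6471 remainder 4
6471 ÷ 8 = 808 remainder 7
808 ÷ 8 = 101 remainder 0
101 ÷ 8 = 12 remainder 5
12 ÷ 8 = 1 remainder 4
1 ÷ 8 = 0 remainder 1
Reading remainders bottom-up:
= 0o145074


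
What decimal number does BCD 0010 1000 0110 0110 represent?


Each 4-bit group → digit:
  0010 → 2
  1000 → 8
  0110 → 6
  0110 → 6
= 2866


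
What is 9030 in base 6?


Divide by 6 repeatedly:
9030 ÷ 6 = 1505 remainder 0
1505 ÷ 6 = 250 remainder 5
250 ÷ 6 = 41 remainder 4
41 ÷ 6 = 6 remainder 5
6 ÷ 6 = 1 remainder 0
1 ÷ 6 = 0 remainder 1
Reading remainders bottom-up:
= 105450


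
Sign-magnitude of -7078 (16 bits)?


Sign bit: 1 (negative)
Magnitude: 7078 = 001101110100110
= 1001101110100110


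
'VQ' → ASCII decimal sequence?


String: 'VQ'  (2 characters)
Per-character ASCII lookup:
  'V': uppercase starts at 65: 'V' = 65 + 21 = 86
  'Q': uppercase starts at 65: 'Q' = 65 + 16 = 81
= 86 81


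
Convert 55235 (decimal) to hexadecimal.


Divide by 16 repeatedly:
55235 ÷ 16 = 3452 remainder 3 (3)
3452 ÷ 16 = 215 remainder 12 (C)
215 ÷ 16 = 13 remainder 7 (7)
13 ÷ 16 = 0 remainder 13 (D)
Reading remainders bottom-up:
= 0xD7C3


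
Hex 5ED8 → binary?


Each hex digit → 4 binary bits:
  5 = 0101
  E = 1110
  D = 1101
  8 = 1000
Concatenate: 0101 1110 1101 1000
= 0101111011011000


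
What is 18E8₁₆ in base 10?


Positional values:
Position 0: 8 × 16^0 = 8 × 1 = 8
Position 1: E × 16^1 = 14 × 16 = 224
Position 2: 8 × 16^2 = 8 × 256 = 2048
Position 3: 1 × 16^3 = 1 × 4096 = 4096
Sum = 8 + 224 + 2048 + 4096
= 6376


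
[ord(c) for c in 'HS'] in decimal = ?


String: 'HS'  (2 characters)
Per-character ASCII lookup:
  'H': uppercase starts at 65: 'H' = 65 + 7 = 72
  'S': uppercase starts at 65: 'S' = 65 + 18 = 83
= 72 83


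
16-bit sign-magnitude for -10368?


Sign bit: 1 (negative)
Magnitude: 10368 = 010100010000000
= 1010100010000000


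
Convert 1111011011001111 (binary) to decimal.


Positional values:
Bit 0: 1 × 2^0 = 1
Bit 1: 1 × 2^1 = 2
Bit 2: 1 × 2^2 = 4
Bit 3: 1 × 2^3 = 8
Bit 6: 1 × 2^6 = 64
Bit 7: 1 × 2^7 = 128
Bit 9: 1 × 2^9 = 512
Bit 10: 1 × 2^10 = 1024
Bit 12: 1 × 2^12 = 4096
Bit 13: 1 × 2^13 = 8192
Bit 14: 1 × 2^14 = 16384
Bit 15: 1 × 2^15 = 32768
Sum = 1 + 2 + 4 + 8 + 64 + 128 + 512 + 1024 + 4096 + 8192 + 16384 + 32768
= 63183


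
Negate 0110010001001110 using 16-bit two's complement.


Original: 0110010001001110
Step 1 - Invert all bits: 1001101110110001
Step 2 - Add 1: 1001101110110001 + 1
= 1001101110110010 (represents -25678)


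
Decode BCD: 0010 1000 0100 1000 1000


Each 4-bit group → digit:
  0010 → 2
  1000 → 8
  0100 → 4
  1000 → 8
  1000 → 8
= 28488


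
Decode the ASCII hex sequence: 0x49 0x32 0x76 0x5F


Codes (hex): 0x49 0x32 0x76 0x5F
Per-code ASCII lookup:
  0x49 = 73  (range 65-90: uppercase, 73 - 65 = 8) → 'I'
  0x32 = 50  (range 48-57: digits, 50 - 48 = 2) → '2'
  0x76 = 118  (range 97-122: lowercase, 118 - 97 = 21) → 'v'
  0x5F = 95  (special character) → '_'
= 'I2v_'


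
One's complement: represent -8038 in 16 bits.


Original: 0001111101100110
Invert all bits:
  bit 0: 0 → 1
  bit 1: 0 → 1
  bit 2: 0 → 1
  bit 3: 1 → 0
  bit 4: 1 → 0
  bit 5: 1 → 0
  bit 6: 1 → 0
  bit 7: 1 → 0
  bit 8: 0 → 1
  bit 9: 1 → 0
  bit 10: 1 → 0
  bit 11: 0 → 1
  bit 12: 0 → 1
  bit 13: 1 → 0
  bit 14: 1 → 0
  bit 15: 0 → 1
= 1110000010011001


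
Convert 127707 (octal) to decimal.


Positional values:
Position 0: 7 × 8^0 = 7
Position 1: 0 × 8^1 = 0
Position 2: 7 × 8^2 = 448
Position 3: 7 × 8^3 = 3584
Position 4: 2 × 8^4 = 8192
Position 5: 1 × 8^5 = 32768
Sum = 7 + 0 + 448 + 3584 + 8192 + 32768
= 44999


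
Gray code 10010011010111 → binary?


Gray code: 10010011010111
MSB stays the same: 1
Each subsequent bit = prev_binary XOR current_gray:
  B[1] = 1 XOR 0 = 1
  B[2] = 1 XOR 0 = 1
  B[3] = 1 XOR 1 = 0
  B[4] = 0 XOR 0 = 0
  B[5] = 0 XOR 0 = 0
  B[6] = 0 XOR 1 = 1
  B[7] = 1 XOR 1 = 0
  B[8] = 0 XOR 0 = 0
  B[9] = 0 XOR 1 = 1
  B[10] = 1 XOR 0 = 1
  B[11] = 1 XOR 1 = 0
  B[12] = 0 XOR 1 = 1
  B[13] = 1 XOR 1 = 0
= 11100010011010 (14490 decimal)


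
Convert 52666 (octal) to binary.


Each octal digit → 3 binary bits:
  5 = 101
  2 = 010
  6 = 110
  6 = 110
  6 = 110
Concatenate: 101 010 110 110 110
= 101010110110110


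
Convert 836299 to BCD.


Each digit → 4-bit binary:
  8 → 1000
  3 → 0011
  6 → 0110
  2 → 0010
  9 → 1001
  9 → 1001
= 1000 0011 0110 0010 1001 1001


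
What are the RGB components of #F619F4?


Hex: #F619F4
R = F6₁₆ = 246
G = 19₁₆ = 25
B = F4₁₆ = 244
= RGB(246, 25, 244)


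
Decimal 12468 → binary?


Divide by 2 repeatedly:
12468 ÷ 2 = 6234 remainder 0
6234 ÷ 2 = 3117 remainder 0
3117 ÷ 2 = 1558 remainder 1
1558 ÷ 2 = 779 remainder 0
779 ÷ 2 = 389 remainder 1
389 ÷ 2 = 194 remainder 1
194 ÷ 2 = 97 remainder 0
97 ÷ 2 = 48 remainder 1
48 ÷ 2 = 24 remainder 0
24 ÷ 2 = 12 remainder 0
12 ÷ 2 = 6 remainder 0
6 ÷ 2 = 3 remainder 0
3 ÷ 2 = 1 remainder 1
1 ÷ 2 = 0 remainder 1
Reading remainders bottom-up:
= 11000010110100


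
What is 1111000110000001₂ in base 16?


Group into 4-bit nibbles: 1111000110000001
  1111 = F
  0001 = 1
  1000 = 8
  0001 = 1
= 0xF181


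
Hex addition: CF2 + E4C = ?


Align and add column by column (LSB to MSB, each column mod 16 with carry):
  0CF2
+ 0E4C
  ----
  col 0: 2(2) + C(12) + 0 (carry in) = 14 → E(14), carry out 0
  col 1: F(15) + 4(4) + 0 (carry in) = 19 → 3(3), carry out 1
  col 2: C(12) + E(14) + 1 (carry in) = 27 → B(11), carry out 1
  col 3: 0(0) + 0(0) + 1 (carry in) = 1 → 1(1), carry out 0
Reading digits MSB→LSB: 1B3E
Strip leading zeros: 1B3E
= 0x1B3E


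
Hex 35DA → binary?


Each hex digit → 4 binary bits:
  3 = 0011
  5 = 0101
  D = 1101
  A = 1010
Concatenate: 0011 0101 1101 1010
= 0011010111011010


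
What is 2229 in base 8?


Divide by 8 repeatedly:
2229 ÷ 8 = 278 remainder 5
278 ÷ 8 = 34 remainder 6
34 ÷ 8 = 4 remainder 2
4 ÷ 8 = 0 remainder 4
Reading remainders bottom-up:
= 0o4265


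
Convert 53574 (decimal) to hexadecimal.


Divide by 16 repeatedly:
53574 ÷ 16 = 3348 remainder 6 (6)
3348 ÷ 16 = 209 remainder 4 (4)
209 ÷ 16 = 13 remainder 1 (1)
13 ÷ 16 = 0 remainder 13 (D)
Reading remainders bottom-up:
= 0xD146


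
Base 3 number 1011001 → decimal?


Positional values (base 3):
  1 × 3^0 = 1 × 1 = 1
  0 × 3^1 = 0 × 3 = 0
  0 × 3^2 = 0 × 9 = 0
  1 × 3^3 = 1 × 27 = 27
  1 × 3^4 = 1 × 81 = 81
  0 × 3^5 = 0 × 243 = 0
  1 × 3^6 = 1 × 729 = 729
Sum = 1 + 0 + 0 + 27 + 81 + 0 + 729
= 838


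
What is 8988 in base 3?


Divide by 3 repeatedly:
8988 ÷ 3 = 2996 remainder 0
2996 ÷ 3 = 998 remainder 2
998 ÷ 3 = 332 remainder 2
332 ÷ 3 = 110 remainder 2
110 ÷ 3 = 36 remainder 2
36 ÷ 3 = 12 remainder 0
12 ÷ 3 = 4 remainder 0
4 ÷ 3 = 1 remainder 1
1 ÷ 3 = 0 remainder 1
Reading remainders bottom-up:
= 110022220


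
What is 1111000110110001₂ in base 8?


Group into 3-bit groups: 001111000110110001
  001 = 1
  111 = 7
  000 = 0
  110 = 6
  110 = 6
  001 = 1
= 0o170661


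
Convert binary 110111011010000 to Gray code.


Binary: 110111011010000
Gray code: G = B XOR (B >> 1)
B >> 1 = 011011101101000
110111011010000 XOR 011011101101000:
  1 XOR 0 = 1
  1 XOR 1 = 0
  0 XOR 1 = 1
  1 XOR 0 = 1
  1 XOR 1 = 0
  1 XOR 1 = 0
  0 XOR 1 = 1
  1 XOR 0 = 1
  1 XOR 1 = 0
  0 XOR 1 = 1
  1 XOR 0 = 1
  0 XOR 1 = 1
  0 XOR 0 = 0
  0 XOR 0 = 0
  0 XOR 0 = 0
= 101100110111000


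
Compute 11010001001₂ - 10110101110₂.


Align and subtract column by column (LSB to MSB, borrowing when needed):
  11010001001
- 10110101110
  -----------
  col 0: (1 - 0 borrow-in) - 0 → 1 - 0 = 1, borrow out 0
  col 1: (0 - 0 borrow-in) - 1 → borrow from next column: (0+2) - 1 = 1, borrow out 1
  col 2: (0 - 1 borrow-in) - 1 → borrow from next column: (-1+2) - 1 = 0, borrow out 1
  col 3: (1 - 1 borrow-in) - 1 → borrow from next column: (0+2) - 1 = 1, borrow out 1
  col 4: (0 - 1 borrow-in) - 0 → borrow from next column: (-1+2) - 0 = 1, borrow out 1
  col 5: (0 - 1 borrow-in) - 1 → borrow from next column: (-1+2) - 1 = 0, borrow out 1
  col 6: (0 - 1 borrow-in) - 0 → borrow from next column: (-1+2) - 0 = 1, borrow out 1
  col 7: (1 - 1 borrow-in) - 1 → borrow from next column: (0+2) - 1 = 1, borrow out 1
  col 8: (0 - 1 borrow-in) - 1 → borrow from next column: (-1+2) - 1 = 0, borrow out 1
  col 9: (1 - 1 borrow-in) - 0 → 0 - 0 = 0, borrow out 0
  col 10: (1 - 0 borrow-in) - 1 → 1 - 1 = 0, borrow out 0
Reading bits MSB→LSB: 00011011011
Strip leading zeros: 11011011
= 11011011
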